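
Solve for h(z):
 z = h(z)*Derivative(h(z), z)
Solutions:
 h(z) = -sqrt(C1 + z^2)
 h(z) = sqrt(C1 + z^2)


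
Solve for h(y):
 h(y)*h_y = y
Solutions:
 h(y) = -sqrt(C1 + y^2)
 h(y) = sqrt(C1 + y^2)


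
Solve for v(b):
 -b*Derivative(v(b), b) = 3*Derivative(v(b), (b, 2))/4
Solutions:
 v(b) = C1 + C2*erf(sqrt(6)*b/3)


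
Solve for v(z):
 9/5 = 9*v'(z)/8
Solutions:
 v(z) = C1 + 8*z/5


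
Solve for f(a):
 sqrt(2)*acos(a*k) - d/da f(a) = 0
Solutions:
 f(a) = C1 + sqrt(2)*Piecewise((a*acos(a*k) - sqrt(-a^2*k^2 + 1)/k, Ne(k, 0)), (pi*a/2, True))


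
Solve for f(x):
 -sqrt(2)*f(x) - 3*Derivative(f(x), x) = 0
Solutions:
 f(x) = C1*exp(-sqrt(2)*x/3)


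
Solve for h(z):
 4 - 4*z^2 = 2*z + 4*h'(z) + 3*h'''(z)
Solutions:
 h(z) = C1 + C2*sin(2*sqrt(3)*z/3) + C3*cos(2*sqrt(3)*z/3) - z^3/3 - z^2/4 + 5*z/2


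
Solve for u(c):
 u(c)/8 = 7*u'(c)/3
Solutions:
 u(c) = C1*exp(3*c/56)


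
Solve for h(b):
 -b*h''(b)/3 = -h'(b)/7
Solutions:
 h(b) = C1 + C2*b^(10/7)


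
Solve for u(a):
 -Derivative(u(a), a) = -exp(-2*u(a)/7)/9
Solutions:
 u(a) = 7*log(-sqrt(C1 + a)) - 7*log(21) + 7*log(14)/2
 u(a) = 7*log(C1 + a)/2 - 7*log(21) + 7*log(14)/2


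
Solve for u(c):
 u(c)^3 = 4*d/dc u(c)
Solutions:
 u(c) = -sqrt(2)*sqrt(-1/(C1 + c))
 u(c) = sqrt(2)*sqrt(-1/(C1 + c))


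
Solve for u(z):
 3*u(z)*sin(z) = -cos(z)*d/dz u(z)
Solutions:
 u(z) = C1*cos(z)^3


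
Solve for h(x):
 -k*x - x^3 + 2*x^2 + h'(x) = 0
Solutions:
 h(x) = C1 + k*x^2/2 + x^4/4 - 2*x^3/3


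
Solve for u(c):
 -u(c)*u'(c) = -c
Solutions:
 u(c) = -sqrt(C1 + c^2)
 u(c) = sqrt(C1 + c^2)


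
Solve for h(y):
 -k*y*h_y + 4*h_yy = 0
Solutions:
 h(y) = Piecewise((-sqrt(2)*sqrt(pi)*C1*erf(sqrt(2)*y*sqrt(-k)/4)/sqrt(-k) - C2, (k > 0) | (k < 0)), (-C1*y - C2, True))


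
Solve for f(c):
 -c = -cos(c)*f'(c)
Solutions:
 f(c) = C1 + Integral(c/cos(c), c)


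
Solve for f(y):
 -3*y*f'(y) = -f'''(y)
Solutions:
 f(y) = C1 + Integral(C2*airyai(3^(1/3)*y) + C3*airybi(3^(1/3)*y), y)


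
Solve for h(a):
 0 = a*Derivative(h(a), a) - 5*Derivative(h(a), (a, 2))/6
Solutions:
 h(a) = C1 + C2*erfi(sqrt(15)*a/5)


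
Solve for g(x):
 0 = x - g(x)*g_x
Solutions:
 g(x) = -sqrt(C1 + x^2)
 g(x) = sqrt(C1 + x^2)


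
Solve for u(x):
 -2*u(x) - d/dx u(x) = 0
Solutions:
 u(x) = C1*exp(-2*x)


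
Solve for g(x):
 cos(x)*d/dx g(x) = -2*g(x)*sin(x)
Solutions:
 g(x) = C1*cos(x)^2


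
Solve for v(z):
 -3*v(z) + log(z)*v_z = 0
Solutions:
 v(z) = C1*exp(3*li(z))


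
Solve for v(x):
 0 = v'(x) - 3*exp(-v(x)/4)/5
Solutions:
 v(x) = 4*log(C1 + 3*x/20)


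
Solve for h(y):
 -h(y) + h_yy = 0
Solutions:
 h(y) = C1*exp(-y) + C2*exp(y)


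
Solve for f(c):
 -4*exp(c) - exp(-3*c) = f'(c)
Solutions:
 f(c) = C1 - 4*exp(c) + exp(-3*c)/3


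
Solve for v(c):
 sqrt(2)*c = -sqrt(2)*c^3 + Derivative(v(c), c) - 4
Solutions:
 v(c) = C1 + sqrt(2)*c^4/4 + sqrt(2)*c^2/2 + 4*c


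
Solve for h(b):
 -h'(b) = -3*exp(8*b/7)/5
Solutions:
 h(b) = C1 + 21*exp(8*b/7)/40


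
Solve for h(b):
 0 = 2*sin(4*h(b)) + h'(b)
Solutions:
 h(b) = -acos((-C1 - exp(16*b))/(C1 - exp(16*b)))/4 + pi/2
 h(b) = acos((-C1 - exp(16*b))/(C1 - exp(16*b)))/4


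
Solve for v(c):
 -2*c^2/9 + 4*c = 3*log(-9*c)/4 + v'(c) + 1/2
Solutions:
 v(c) = C1 - 2*c^3/27 + 2*c^2 - 3*c*log(-c)/4 + c*(1 - 6*log(3))/4


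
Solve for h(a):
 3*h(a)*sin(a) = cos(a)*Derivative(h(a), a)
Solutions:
 h(a) = C1/cos(a)^3


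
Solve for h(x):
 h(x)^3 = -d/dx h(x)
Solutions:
 h(x) = -sqrt(2)*sqrt(-1/(C1 - x))/2
 h(x) = sqrt(2)*sqrt(-1/(C1 - x))/2


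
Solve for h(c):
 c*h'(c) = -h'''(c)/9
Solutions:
 h(c) = C1 + Integral(C2*airyai(-3^(2/3)*c) + C3*airybi(-3^(2/3)*c), c)


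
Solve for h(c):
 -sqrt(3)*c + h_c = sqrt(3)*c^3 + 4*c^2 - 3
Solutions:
 h(c) = C1 + sqrt(3)*c^4/4 + 4*c^3/3 + sqrt(3)*c^2/2 - 3*c


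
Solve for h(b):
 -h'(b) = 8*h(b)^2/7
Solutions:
 h(b) = 7/(C1 + 8*b)


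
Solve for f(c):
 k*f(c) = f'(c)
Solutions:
 f(c) = C1*exp(c*k)


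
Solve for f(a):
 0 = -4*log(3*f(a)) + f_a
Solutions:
 -Integral(1/(log(_y) + log(3)), (_y, f(a)))/4 = C1 - a


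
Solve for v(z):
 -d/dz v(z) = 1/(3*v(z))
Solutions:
 v(z) = -sqrt(C1 - 6*z)/3
 v(z) = sqrt(C1 - 6*z)/3


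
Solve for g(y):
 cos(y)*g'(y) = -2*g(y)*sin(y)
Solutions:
 g(y) = C1*cos(y)^2


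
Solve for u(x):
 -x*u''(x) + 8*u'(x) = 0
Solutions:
 u(x) = C1 + C2*x^9


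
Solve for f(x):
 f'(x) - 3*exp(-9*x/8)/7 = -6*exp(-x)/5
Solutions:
 f(x) = C1 + 6*exp(-x)/5 - 8*exp(-9*x/8)/21


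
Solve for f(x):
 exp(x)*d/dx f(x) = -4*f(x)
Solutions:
 f(x) = C1*exp(4*exp(-x))


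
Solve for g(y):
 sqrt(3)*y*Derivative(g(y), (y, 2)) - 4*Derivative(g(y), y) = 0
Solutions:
 g(y) = C1 + C2*y^(1 + 4*sqrt(3)/3)


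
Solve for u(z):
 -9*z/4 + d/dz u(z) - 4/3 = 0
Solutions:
 u(z) = C1 + 9*z^2/8 + 4*z/3


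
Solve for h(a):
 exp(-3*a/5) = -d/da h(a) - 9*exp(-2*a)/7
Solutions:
 h(a) = C1 + 9*exp(-2*a)/14 + 5*exp(-3*a/5)/3


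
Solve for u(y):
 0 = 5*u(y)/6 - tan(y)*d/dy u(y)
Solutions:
 u(y) = C1*sin(y)^(5/6)


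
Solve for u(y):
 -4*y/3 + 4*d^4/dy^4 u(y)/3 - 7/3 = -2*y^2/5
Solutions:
 u(y) = C1 + C2*y + C3*y^2 + C4*y^3 - y^6/1200 + y^5/120 + 7*y^4/96


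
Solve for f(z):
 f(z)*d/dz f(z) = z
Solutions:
 f(z) = -sqrt(C1 + z^2)
 f(z) = sqrt(C1 + z^2)


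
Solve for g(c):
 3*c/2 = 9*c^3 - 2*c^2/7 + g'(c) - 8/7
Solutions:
 g(c) = C1 - 9*c^4/4 + 2*c^3/21 + 3*c^2/4 + 8*c/7


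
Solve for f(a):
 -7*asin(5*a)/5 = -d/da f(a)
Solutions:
 f(a) = C1 + 7*a*asin(5*a)/5 + 7*sqrt(1 - 25*a^2)/25


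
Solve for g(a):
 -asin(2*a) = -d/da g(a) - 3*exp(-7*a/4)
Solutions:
 g(a) = C1 + a*asin(2*a) + sqrt(1 - 4*a^2)/2 + 12*exp(-7*a/4)/7


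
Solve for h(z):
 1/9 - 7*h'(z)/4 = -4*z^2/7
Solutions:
 h(z) = C1 + 16*z^3/147 + 4*z/63


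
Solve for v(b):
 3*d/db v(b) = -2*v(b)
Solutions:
 v(b) = C1*exp(-2*b/3)


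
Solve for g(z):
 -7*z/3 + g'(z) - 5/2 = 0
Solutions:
 g(z) = C1 + 7*z^2/6 + 5*z/2


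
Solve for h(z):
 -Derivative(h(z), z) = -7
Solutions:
 h(z) = C1 + 7*z


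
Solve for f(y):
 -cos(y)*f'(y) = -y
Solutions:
 f(y) = C1 + Integral(y/cos(y), y)


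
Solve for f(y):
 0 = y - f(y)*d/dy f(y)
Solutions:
 f(y) = -sqrt(C1 + y^2)
 f(y) = sqrt(C1 + y^2)


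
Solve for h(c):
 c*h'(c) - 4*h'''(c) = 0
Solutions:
 h(c) = C1 + Integral(C2*airyai(2^(1/3)*c/2) + C3*airybi(2^(1/3)*c/2), c)


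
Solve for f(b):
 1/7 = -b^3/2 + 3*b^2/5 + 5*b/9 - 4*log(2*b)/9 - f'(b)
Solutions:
 f(b) = C1 - b^4/8 + b^3/5 + 5*b^2/18 - 4*b*log(b)/9 - 4*b*log(2)/9 + 19*b/63


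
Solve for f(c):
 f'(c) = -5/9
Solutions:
 f(c) = C1 - 5*c/9


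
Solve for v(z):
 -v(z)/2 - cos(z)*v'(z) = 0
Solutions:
 v(z) = C1*(sin(z) - 1)^(1/4)/(sin(z) + 1)^(1/4)


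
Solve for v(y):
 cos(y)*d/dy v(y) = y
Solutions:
 v(y) = C1 + Integral(y/cos(y), y)


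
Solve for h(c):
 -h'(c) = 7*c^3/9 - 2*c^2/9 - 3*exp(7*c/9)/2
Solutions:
 h(c) = C1 - 7*c^4/36 + 2*c^3/27 + 27*exp(7*c/9)/14


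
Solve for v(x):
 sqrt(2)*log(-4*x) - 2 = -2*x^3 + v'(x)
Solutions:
 v(x) = C1 + x^4/2 + sqrt(2)*x*log(-x) + x*(-2 - sqrt(2) + 2*sqrt(2)*log(2))


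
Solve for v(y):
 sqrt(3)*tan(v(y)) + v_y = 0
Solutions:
 v(y) = pi - asin(C1*exp(-sqrt(3)*y))
 v(y) = asin(C1*exp(-sqrt(3)*y))


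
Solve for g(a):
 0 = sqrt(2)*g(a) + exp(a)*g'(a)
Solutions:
 g(a) = C1*exp(sqrt(2)*exp(-a))


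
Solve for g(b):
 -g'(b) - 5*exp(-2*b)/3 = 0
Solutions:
 g(b) = C1 + 5*exp(-2*b)/6


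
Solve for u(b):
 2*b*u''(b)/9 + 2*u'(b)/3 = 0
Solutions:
 u(b) = C1 + C2/b^2


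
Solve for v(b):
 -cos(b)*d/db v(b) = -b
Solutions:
 v(b) = C1 + Integral(b/cos(b), b)


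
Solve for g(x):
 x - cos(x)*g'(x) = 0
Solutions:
 g(x) = C1 + Integral(x/cos(x), x)


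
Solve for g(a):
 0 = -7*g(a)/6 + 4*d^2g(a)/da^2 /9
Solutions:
 g(a) = C1*exp(-sqrt(42)*a/4) + C2*exp(sqrt(42)*a/4)


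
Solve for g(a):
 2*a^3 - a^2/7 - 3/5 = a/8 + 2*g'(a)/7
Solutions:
 g(a) = C1 + 7*a^4/4 - a^3/6 - 7*a^2/32 - 21*a/10


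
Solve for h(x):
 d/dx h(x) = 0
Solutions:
 h(x) = C1


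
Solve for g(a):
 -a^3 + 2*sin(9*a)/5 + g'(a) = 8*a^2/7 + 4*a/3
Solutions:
 g(a) = C1 + a^4/4 + 8*a^3/21 + 2*a^2/3 + 2*cos(9*a)/45


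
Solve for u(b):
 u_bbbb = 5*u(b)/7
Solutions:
 u(b) = C1*exp(-5^(1/4)*7^(3/4)*b/7) + C2*exp(5^(1/4)*7^(3/4)*b/7) + C3*sin(5^(1/4)*7^(3/4)*b/7) + C4*cos(5^(1/4)*7^(3/4)*b/7)


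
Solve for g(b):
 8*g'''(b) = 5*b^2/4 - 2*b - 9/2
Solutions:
 g(b) = C1 + C2*b + C3*b^2 + b^5/384 - b^4/96 - 3*b^3/32


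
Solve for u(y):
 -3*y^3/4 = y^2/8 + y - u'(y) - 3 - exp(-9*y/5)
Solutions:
 u(y) = C1 + 3*y^4/16 + y^3/24 + y^2/2 - 3*y + 5*exp(-9*y/5)/9


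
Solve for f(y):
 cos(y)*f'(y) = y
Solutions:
 f(y) = C1 + Integral(y/cos(y), y)


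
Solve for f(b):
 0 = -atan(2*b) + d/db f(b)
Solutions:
 f(b) = C1 + b*atan(2*b) - log(4*b^2 + 1)/4


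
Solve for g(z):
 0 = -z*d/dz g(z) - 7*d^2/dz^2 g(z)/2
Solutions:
 g(z) = C1 + C2*erf(sqrt(7)*z/7)


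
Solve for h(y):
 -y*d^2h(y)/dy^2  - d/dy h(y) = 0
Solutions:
 h(y) = C1 + C2*log(y)


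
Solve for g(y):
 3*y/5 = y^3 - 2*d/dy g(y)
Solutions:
 g(y) = C1 + y^4/8 - 3*y^2/20


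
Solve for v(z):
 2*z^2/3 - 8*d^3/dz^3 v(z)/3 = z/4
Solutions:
 v(z) = C1 + C2*z + C3*z^2 + z^5/240 - z^4/256


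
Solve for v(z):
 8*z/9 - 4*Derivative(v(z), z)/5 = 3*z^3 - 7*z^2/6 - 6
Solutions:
 v(z) = C1 - 15*z^4/16 + 35*z^3/72 + 5*z^2/9 + 15*z/2


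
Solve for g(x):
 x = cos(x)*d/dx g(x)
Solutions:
 g(x) = C1 + Integral(x/cos(x), x)


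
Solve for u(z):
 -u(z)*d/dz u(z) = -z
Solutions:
 u(z) = -sqrt(C1 + z^2)
 u(z) = sqrt(C1 + z^2)


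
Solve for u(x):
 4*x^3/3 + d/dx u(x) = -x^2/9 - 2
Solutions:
 u(x) = C1 - x^4/3 - x^3/27 - 2*x


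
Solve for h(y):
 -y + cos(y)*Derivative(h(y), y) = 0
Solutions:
 h(y) = C1 + Integral(y/cos(y), y)


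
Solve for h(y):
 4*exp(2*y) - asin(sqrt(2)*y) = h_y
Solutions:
 h(y) = C1 - y*asin(sqrt(2)*y) - sqrt(2)*sqrt(1 - 2*y^2)/2 + 2*exp(2*y)


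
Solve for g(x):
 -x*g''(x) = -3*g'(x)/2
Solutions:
 g(x) = C1 + C2*x^(5/2)


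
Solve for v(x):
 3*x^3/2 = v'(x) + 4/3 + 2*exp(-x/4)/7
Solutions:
 v(x) = C1 + 3*x^4/8 - 4*x/3 + 8*exp(-x/4)/7


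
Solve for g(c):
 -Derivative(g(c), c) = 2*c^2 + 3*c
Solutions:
 g(c) = C1 - 2*c^3/3 - 3*c^2/2


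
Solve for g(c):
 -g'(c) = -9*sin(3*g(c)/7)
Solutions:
 -9*c + 7*log(cos(3*g(c)/7) - 1)/6 - 7*log(cos(3*g(c)/7) + 1)/6 = C1


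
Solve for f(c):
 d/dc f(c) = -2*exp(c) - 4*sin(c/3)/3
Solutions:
 f(c) = C1 - 2*exp(c) + 4*cos(c/3)


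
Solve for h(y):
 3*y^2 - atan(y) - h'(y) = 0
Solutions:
 h(y) = C1 + y^3 - y*atan(y) + log(y^2 + 1)/2


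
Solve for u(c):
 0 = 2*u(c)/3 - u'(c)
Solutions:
 u(c) = C1*exp(2*c/3)


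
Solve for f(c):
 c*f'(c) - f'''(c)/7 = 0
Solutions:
 f(c) = C1 + Integral(C2*airyai(7^(1/3)*c) + C3*airybi(7^(1/3)*c), c)


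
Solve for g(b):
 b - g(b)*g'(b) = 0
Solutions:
 g(b) = -sqrt(C1 + b^2)
 g(b) = sqrt(C1 + b^2)


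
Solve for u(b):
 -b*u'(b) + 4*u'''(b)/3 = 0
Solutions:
 u(b) = C1 + Integral(C2*airyai(6^(1/3)*b/2) + C3*airybi(6^(1/3)*b/2), b)


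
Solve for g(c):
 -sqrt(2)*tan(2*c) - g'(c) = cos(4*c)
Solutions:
 g(c) = C1 + sqrt(2)*log(cos(2*c))/2 - sin(4*c)/4


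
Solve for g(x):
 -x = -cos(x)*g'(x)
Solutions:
 g(x) = C1 + Integral(x/cos(x), x)


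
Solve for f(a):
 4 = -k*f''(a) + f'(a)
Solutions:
 f(a) = C1 + C2*exp(a/k) + 4*a


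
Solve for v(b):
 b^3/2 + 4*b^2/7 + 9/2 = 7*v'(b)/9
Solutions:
 v(b) = C1 + 9*b^4/56 + 12*b^3/49 + 81*b/14


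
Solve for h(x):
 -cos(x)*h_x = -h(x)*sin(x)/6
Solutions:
 h(x) = C1/cos(x)^(1/6)


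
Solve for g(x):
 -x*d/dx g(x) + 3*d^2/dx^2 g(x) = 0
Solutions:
 g(x) = C1 + C2*erfi(sqrt(6)*x/6)


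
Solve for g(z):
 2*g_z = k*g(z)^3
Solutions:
 g(z) = -sqrt(-1/(C1 + k*z))
 g(z) = sqrt(-1/(C1 + k*z))


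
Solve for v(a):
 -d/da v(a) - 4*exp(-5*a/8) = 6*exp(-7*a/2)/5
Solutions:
 v(a) = C1 + 12*exp(-7*a/2)/35 + 32*exp(-5*a/8)/5


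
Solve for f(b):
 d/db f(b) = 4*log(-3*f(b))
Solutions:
 -Integral(1/(log(-_y) + log(3)), (_y, f(b)))/4 = C1 - b


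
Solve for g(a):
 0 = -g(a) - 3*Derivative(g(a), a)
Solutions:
 g(a) = C1*exp(-a/3)


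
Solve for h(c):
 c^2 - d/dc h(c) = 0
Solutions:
 h(c) = C1 + c^3/3


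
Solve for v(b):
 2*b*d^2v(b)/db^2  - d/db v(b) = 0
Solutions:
 v(b) = C1 + C2*b^(3/2)


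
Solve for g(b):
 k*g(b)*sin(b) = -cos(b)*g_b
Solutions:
 g(b) = C1*exp(k*log(cos(b)))


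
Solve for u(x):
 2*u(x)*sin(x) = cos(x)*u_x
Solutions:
 u(x) = C1/cos(x)^2


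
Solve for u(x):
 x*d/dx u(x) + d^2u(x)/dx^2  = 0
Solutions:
 u(x) = C1 + C2*erf(sqrt(2)*x/2)


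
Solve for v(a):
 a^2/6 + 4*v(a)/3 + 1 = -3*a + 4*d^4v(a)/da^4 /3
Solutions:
 v(a) = C1*exp(-a) + C2*exp(a) + C3*sin(a) + C4*cos(a) - a^2/8 - 9*a/4 - 3/4


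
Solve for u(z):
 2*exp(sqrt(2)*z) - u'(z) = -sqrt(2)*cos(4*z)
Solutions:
 u(z) = C1 + sqrt(2)*exp(sqrt(2)*z) + sqrt(2)*sin(4*z)/4


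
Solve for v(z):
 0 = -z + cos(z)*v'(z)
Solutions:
 v(z) = C1 + Integral(z/cos(z), z)


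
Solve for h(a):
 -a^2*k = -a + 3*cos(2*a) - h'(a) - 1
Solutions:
 h(a) = C1 + a^3*k/3 - a^2/2 - a + 3*sin(2*a)/2


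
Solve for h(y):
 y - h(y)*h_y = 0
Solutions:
 h(y) = -sqrt(C1 + y^2)
 h(y) = sqrt(C1 + y^2)


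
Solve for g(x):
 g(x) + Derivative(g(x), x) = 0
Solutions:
 g(x) = C1*exp(-x)


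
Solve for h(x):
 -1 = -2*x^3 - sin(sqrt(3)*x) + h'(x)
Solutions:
 h(x) = C1 + x^4/2 - x - sqrt(3)*cos(sqrt(3)*x)/3


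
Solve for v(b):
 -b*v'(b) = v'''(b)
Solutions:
 v(b) = C1 + Integral(C2*airyai(-b) + C3*airybi(-b), b)


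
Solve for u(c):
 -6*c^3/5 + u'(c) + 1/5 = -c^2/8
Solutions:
 u(c) = C1 + 3*c^4/10 - c^3/24 - c/5


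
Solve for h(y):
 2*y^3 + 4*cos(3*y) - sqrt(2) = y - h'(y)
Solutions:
 h(y) = C1 - y^4/2 + y^2/2 + sqrt(2)*y - 4*sin(3*y)/3


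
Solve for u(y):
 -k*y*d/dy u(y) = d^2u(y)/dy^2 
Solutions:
 u(y) = Piecewise((-sqrt(2)*sqrt(pi)*C1*erf(sqrt(2)*sqrt(k)*y/2)/(2*sqrt(k)) - C2, (k > 0) | (k < 0)), (-C1*y - C2, True))


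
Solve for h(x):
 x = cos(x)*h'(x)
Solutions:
 h(x) = C1 + Integral(x/cos(x), x)


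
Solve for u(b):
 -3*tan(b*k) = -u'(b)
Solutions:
 u(b) = C1 + 3*Piecewise((-log(cos(b*k))/k, Ne(k, 0)), (0, True))


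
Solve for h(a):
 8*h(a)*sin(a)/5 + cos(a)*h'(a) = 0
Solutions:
 h(a) = C1*cos(a)^(8/5)


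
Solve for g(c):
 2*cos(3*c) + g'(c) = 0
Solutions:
 g(c) = C1 - 2*sin(3*c)/3


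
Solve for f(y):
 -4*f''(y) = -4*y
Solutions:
 f(y) = C1 + C2*y + y^3/6


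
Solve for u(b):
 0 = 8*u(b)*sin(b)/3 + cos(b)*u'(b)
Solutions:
 u(b) = C1*cos(b)^(8/3)


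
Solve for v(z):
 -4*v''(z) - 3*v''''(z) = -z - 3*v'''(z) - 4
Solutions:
 v(z) = C1 + C2*z + z^3/24 + 19*z^2/32 + (C3*sin(sqrt(39)*z/6) + C4*cos(sqrt(39)*z/6))*exp(z/2)


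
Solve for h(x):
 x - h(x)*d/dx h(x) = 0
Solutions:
 h(x) = -sqrt(C1 + x^2)
 h(x) = sqrt(C1 + x^2)


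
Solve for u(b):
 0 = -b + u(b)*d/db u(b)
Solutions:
 u(b) = -sqrt(C1 + b^2)
 u(b) = sqrt(C1 + b^2)


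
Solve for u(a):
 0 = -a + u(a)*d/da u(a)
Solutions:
 u(a) = -sqrt(C1 + a^2)
 u(a) = sqrt(C1 + a^2)


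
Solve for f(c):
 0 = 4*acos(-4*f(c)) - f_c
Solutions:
 Integral(1/acos(-4*_y), (_y, f(c))) = C1 + 4*c


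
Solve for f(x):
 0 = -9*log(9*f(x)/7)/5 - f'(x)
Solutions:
 5*Integral(1/(log(_y) - log(7) + 2*log(3)), (_y, f(x)))/9 = C1 - x


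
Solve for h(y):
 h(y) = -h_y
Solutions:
 h(y) = C1*exp(-y)


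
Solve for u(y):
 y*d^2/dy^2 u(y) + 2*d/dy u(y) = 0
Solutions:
 u(y) = C1 + C2/y


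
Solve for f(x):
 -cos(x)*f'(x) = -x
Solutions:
 f(x) = C1 + Integral(x/cos(x), x)


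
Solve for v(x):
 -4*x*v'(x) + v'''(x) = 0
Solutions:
 v(x) = C1 + Integral(C2*airyai(2^(2/3)*x) + C3*airybi(2^(2/3)*x), x)


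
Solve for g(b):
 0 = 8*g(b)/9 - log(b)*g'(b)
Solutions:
 g(b) = C1*exp(8*li(b)/9)


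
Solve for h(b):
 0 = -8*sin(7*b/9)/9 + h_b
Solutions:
 h(b) = C1 - 8*cos(7*b/9)/7


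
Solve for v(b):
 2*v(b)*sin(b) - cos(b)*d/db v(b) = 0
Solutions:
 v(b) = C1/cos(b)^2


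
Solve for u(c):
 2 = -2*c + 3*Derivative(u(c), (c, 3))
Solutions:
 u(c) = C1 + C2*c + C3*c^2 + c^4/36 + c^3/9


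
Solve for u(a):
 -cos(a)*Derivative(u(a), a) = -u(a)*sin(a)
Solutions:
 u(a) = C1/cos(a)


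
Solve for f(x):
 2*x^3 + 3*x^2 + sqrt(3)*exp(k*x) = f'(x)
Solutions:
 f(x) = C1 + x^4/2 + x^3 + sqrt(3)*exp(k*x)/k


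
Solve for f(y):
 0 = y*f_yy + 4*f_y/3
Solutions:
 f(y) = C1 + C2/y^(1/3)


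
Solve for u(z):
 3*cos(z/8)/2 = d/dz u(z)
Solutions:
 u(z) = C1 + 12*sin(z/8)


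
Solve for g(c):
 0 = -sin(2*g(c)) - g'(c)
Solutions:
 g(c) = pi - acos((-C1 - exp(4*c))/(C1 - exp(4*c)))/2
 g(c) = acos((-C1 - exp(4*c))/(C1 - exp(4*c)))/2


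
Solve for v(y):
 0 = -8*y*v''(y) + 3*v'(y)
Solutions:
 v(y) = C1 + C2*y^(11/8)


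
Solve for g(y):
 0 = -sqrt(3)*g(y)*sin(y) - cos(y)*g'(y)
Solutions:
 g(y) = C1*cos(y)^(sqrt(3))


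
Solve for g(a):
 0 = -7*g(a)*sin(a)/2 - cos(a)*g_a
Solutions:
 g(a) = C1*cos(a)^(7/2)


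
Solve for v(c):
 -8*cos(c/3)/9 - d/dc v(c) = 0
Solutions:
 v(c) = C1 - 8*sin(c/3)/3


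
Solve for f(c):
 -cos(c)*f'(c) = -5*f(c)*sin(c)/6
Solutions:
 f(c) = C1/cos(c)^(5/6)


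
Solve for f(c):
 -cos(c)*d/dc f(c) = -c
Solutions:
 f(c) = C1 + Integral(c/cos(c), c)


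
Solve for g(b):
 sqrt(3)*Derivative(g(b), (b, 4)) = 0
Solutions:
 g(b) = C1 + C2*b + C3*b^2 + C4*b^3


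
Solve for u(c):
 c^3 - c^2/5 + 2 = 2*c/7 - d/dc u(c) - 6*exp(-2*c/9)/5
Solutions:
 u(c) = C1 - c^4/4 + c^3/15 + c^2/7 - 2*c + 27*exp(-2*c/9)/5


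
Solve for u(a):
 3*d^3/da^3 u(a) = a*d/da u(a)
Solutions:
 u(a) = C1 + Integral(C2*airyai(3^(2/3)*a/3) + C3*airybi(3^(2/3)*a/3), a)


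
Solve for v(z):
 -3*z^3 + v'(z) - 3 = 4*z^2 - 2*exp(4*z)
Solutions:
 v(z) = C1 + 3*z^4/4 + 4*z^3/3 + 3*z - exp(4*z)/2


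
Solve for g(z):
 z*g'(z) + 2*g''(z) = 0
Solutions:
 g(z) = C1 + C2*erf(z/2)


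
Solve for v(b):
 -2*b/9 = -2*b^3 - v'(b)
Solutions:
 v(b) = C1 - b^4/2 + b^2/9


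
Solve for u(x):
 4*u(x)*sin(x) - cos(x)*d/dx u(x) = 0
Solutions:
 u(x) = C1/cos(x)^4


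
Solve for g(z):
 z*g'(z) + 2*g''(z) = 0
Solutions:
 g(z) = C1 + C2*erf(z/2)


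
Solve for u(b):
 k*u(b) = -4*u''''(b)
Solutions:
 u(b) = C1*exp(-sqrt(2)*b*(-k)^(1/4)/2) + C2*exp(sqrt(2)*b*(-k)^(1/4)/2) + C3*exp(-sqrt(2)*I*b*(-k)^(1/4)/2) + C4*exp(sqrt(2)*I*b*(-k)^(1/4)/2)


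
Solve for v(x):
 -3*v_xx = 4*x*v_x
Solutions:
 v(x) = C1 + C2*erf(sqrt(6)*x/3)


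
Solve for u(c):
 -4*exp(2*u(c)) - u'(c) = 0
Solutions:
 u(c) = log(-sqrt(-1/(C1 - 4*c))) - log(2)/2
 u(c) = log(-1/(C1 - 4*c))/2 - log(2)/2


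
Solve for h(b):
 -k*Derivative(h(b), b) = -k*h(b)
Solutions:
 h(b) = C1*exp(b)


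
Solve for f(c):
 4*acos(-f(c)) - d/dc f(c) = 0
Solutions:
 Integral(1/acos(-_y), (_y, f(c))) = C1 + 4*c


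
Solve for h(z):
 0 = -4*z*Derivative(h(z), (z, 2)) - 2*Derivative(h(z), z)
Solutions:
 h(z) = C1 + C2*sqrt(z)


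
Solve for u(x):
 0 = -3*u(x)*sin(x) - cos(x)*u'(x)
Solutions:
 u(x) = C1*cos(x)^3


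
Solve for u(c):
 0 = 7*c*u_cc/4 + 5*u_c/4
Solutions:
 u(c) = C1 + C2*c^(2/7)


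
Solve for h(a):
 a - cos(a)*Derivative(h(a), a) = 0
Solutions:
 h(a) = C1 + Integral(a/cos(a), a)


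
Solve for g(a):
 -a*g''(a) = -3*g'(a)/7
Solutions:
 g(a) = C1 + C2*a^(10/7)


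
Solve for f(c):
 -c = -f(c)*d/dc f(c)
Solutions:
 f(c) = -sqrt(C1 + c^2)
 f(c) = sqrt(C1 + c^2)


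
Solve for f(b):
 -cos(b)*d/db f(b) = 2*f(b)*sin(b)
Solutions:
 f(b) = C1*cos(b)^2


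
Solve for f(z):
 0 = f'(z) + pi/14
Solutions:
 f(z) = C1 - pi*z/14


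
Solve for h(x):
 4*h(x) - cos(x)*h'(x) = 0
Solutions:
 h(x) = C1*(sin(x)^2 + 2*sin(x) + 1)/(sin(x)^2 - 2*sin(x) + 1)


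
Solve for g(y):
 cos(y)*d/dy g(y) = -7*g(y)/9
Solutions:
 g(y) = C1*(sin(y) - 1)^(7/18)/(sin(y) + 1)^(7/18)


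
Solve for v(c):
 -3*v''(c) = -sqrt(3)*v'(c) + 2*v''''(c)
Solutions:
 v(c) = C1 + C2*exp(2^(1/3)*3^(1/6)*c*(-3^(2/3)*(3 + sqrt(15))^(1/3) + 3*2^(1/3)/(3 + sqrt(15))^(1/3))/12)*sin(6^(1/3)*c*(6^(1/3)/(3 + sqrt(15))^(1/3) + (3 + sqrt(15))^(1/3))/4) + C3*exp(2^(1/3)*3^(1/6)*c*(-3^(2/3)*(3 + sqrt(15))^(1/3) + 3*2^(1/3)/(3 + sqrt(15))^(1/3))/12)*cos(6^(1/3)*c*(6^(1/3)/(3 + sqrt(15))^(1/3) + (3 + sqrt(15))^(1/3))/4) + C4*exp(-2^(1/3)*3^(1/6)*c*(-3^(2/3)*(3 + sqrt(15))^(1/3) + 3*2^(1/3)/(3 + sqrt(15))^(1/3))/6)


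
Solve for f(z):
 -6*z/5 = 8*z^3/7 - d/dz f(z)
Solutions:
 f(z) = C1 + 2*z^4/7 + 3*z^2/5


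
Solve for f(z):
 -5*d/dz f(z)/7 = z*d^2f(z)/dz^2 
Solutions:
 f(z) = C1 + C2*z^(2/7)


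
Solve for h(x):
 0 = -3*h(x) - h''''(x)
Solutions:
 h(x) = (C1*sin(sqrt(2)*3^(1/4)*x/2) + C2*cos(sqrt(2)*3^(1/4)*x/2))*exp(-sqrt(2)*3^(1/4)*x/2) + (C3*sin(sqrt(2)*3^(1/4)*x/2) + C4*cos(sqrt(2)*3^(1/4)*x/2))*exp(sqrt(2)*3^(1/4)*x/2)


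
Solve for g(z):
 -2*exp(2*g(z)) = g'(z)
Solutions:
 g(z) = log(-sqrt(-1/(C1 - 2*z))) - log(2)/2
 g(z) = log(-1/(C1 - 2*z))/2 - log(2)/2


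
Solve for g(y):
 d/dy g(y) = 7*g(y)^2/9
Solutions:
 g(y) = -9/(C1 + 7*y)


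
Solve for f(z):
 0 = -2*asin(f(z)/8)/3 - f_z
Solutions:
 Integral(1/asin(_y/8), (_y, f(z))) = C1 - 2*z/3


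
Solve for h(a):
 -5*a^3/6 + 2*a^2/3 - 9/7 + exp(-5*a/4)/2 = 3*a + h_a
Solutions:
 h(a) = C1 - 5*a^4/24 + 2*a^3/9 - 3*a^2/2 - 9*a/7 - 2*exp(-5*a/4)/5


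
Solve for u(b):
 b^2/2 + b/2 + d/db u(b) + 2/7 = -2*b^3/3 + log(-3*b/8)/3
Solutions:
 u(b) = C1 - b^4/6 - b^3/6 - b^2/4 + b*log(-b)/3 + b*(-log(2) - 13/21 + log(3)/3)


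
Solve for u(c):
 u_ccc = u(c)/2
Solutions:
 u(c) = C3*exp(2^(2/3)*c/2) + (C1*sin(2^(2/3)*sqrt(3)*c/4) + C2*cos(2^(2/3)*sqrt(3)*c/4))*exp(-2^(2/3)*c/4)


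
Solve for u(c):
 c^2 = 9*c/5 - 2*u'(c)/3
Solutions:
 u(c) = C1 - c^3/2 + 27*c^2/20


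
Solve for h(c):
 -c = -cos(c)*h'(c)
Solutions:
 h(c) = C1 + Integral(c/cos(c), c)


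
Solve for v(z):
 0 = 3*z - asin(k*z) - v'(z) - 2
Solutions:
 v(z) = C1 + 3*z^2/2 - 2*z - Piecewise((z*asin(k*z) + sqrt(-k^2*z^2 + 1)/k, Ne(k, 0)), (0, True))


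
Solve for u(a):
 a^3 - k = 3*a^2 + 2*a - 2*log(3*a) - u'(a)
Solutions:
 u(a) = C1 - a^4/4 + a^3 + a^2 + a*k - 2*a*log(a) - a*log(9) + 2*a


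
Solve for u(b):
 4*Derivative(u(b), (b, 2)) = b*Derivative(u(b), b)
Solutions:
 u(b) = C1 + C2*erfi(sqrt(2)*b/4)


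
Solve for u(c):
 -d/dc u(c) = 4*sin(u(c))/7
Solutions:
 4*c/7 + log(cos(u(c)) - 1)/2 - log(cos(u(c)) + 1)/2 = C1


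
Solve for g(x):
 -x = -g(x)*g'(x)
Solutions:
 g(x) = -sqrt(C1 + x^2)
 g(x) = sqrt(C1 + x^2)


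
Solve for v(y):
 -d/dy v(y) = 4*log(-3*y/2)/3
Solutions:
 v(y) = C1 - 4*y*log(-y)/3 + 4*y*(-log(3) + log(2) + 1)/3


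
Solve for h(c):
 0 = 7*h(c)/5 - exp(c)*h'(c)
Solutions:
 h(c) = C1*exp(-7*exp(-c)/5)


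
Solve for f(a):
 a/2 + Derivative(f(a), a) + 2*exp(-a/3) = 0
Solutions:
 f(a) = C1 - a^2/4 + 6*exp(-a/3)


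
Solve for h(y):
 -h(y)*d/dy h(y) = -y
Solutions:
 h(y) = -sqrt(C1 + y^2)
 h(y) = sqrt(C1 + y^2)


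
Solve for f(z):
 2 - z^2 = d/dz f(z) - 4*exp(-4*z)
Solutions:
 f(z) = C1 - z^3/3 + 2*z - exp(-4*z)


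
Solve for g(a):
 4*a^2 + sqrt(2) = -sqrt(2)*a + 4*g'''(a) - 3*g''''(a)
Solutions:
 g(a) = C1 + C2*a + C3*a^2 + C4*exp(4*a/3) + a^5/60 + a^4*(sqrt(2) + 6)/96 + a^3*(7*sqrt(2) + 18)/96


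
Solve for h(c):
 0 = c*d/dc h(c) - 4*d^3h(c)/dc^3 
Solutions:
 h(c) = C1 + Integral(C2*airyai(2^(1/3)*c/2) + C3*airybi(2^(1/3)*c/2), c)


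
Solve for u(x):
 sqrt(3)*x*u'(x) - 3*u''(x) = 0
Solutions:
 u(x) = C1 + C2*erfi(sqrt(2)*3^(3/4)*x/6)


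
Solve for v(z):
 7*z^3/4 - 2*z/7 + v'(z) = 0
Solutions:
 v(z) = C1 - 7*z^4/16 + z^2/7


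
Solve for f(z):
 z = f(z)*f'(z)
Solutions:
 f(z) = -sqrt(C1 + z^2)
 f(z) = sqrt(C1 + z^2)


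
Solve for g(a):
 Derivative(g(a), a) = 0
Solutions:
 g(a) = C1


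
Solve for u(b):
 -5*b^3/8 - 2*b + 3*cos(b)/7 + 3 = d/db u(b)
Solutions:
 u(b) = C1 - 5*b^4/32 - b^2 + 3*b + 3*sin(b)/7


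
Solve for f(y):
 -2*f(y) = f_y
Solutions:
 f(y) = C1*exp(-2*y)


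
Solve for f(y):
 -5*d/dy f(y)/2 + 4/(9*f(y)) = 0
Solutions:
 f(y) = -sqrt(C1 + 80*y)/15
 f(y) = sqrt(C1 + 80*y)/15


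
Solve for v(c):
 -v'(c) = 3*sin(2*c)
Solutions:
 v(c) = C1 + 3*cos(2*c)/2


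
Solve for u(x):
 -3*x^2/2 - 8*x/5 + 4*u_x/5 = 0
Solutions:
 u(x) = C1 + 5*x^3/8 + x^2


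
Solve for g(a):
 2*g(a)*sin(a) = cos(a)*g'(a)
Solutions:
 g(a) = C1/cos(a)^2


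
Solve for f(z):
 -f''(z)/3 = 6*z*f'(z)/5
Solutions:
 f(z) = C1 + C2*erf(3*sqrt(5)*z/5)


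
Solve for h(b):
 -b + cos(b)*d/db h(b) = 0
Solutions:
 h(b) = C1 + Integral(b/cos(b), b)


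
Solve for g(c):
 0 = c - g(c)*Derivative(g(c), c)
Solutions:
 g(c) = -sqrt(C1 + c^2)
 g(c) = sqrt(C1 + c^2)


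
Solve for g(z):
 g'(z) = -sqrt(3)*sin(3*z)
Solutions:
 g(z) = C1 + sqrt(3)*cos(3*z)/3


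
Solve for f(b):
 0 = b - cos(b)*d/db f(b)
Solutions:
 f(b) = C1 + Integral(b/cos(b), b)


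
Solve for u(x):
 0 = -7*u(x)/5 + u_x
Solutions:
 u(x) = C1*exp(7*x/5)


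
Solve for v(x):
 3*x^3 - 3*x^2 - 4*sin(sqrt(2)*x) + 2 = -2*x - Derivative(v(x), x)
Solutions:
 v(x) = C1 - 3*x^4/4 + x^3 - x^2 - 2*x - 2*sqrt(2)*cos(sqrt(2)*x)


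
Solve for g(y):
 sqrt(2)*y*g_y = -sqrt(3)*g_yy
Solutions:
 g(y) = C1 + C2*erf(6^(3/4)*y/6)


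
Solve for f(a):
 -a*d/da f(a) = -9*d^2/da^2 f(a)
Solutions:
 f(a) = C1 + C2*erfi(sqrt(2)*a/6)


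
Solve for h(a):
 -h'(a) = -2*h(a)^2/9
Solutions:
 h(a) = -9/(C1 + 2*a)


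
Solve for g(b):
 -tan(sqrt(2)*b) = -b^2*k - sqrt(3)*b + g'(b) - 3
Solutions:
 g(b) = C1 + b^3*k/3 + sqrt(3)*b^2/2 + 3*b + sqrt(2)*log(cos(sqrt(2)*b))/2


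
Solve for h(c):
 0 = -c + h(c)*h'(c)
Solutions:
 h(c) = -sqrt(C1 + c^2)
 h(c) = sqrt(C1 + c^2)


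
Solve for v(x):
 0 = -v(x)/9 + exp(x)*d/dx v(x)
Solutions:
 v(x) = C1*exp(-exp(-x)/9)


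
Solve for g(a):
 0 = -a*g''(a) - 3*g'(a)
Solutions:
 g(a) = C1 + C2/a^2


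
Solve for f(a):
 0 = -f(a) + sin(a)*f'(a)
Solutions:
 f(a) = C1*sqrt(cos(a) - 1)/sqrt(cos(a) + 1)


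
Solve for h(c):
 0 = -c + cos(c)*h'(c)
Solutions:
 h(c) = C1 + Integral(c/cos(c), c)


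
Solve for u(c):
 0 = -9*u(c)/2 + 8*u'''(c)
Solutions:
 u(c) = C3*exp(6^(2/3)*c/4) + (C1*sin(3*2^(2/3)*3^(1/6)*c/8) + C2*cos(3*2^(2/3)*3^(1/6)*c/8))*exp(-6^(2/3)*c/8)


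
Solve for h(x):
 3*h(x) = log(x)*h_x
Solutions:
 h(x) = C1*exp(3*li(x))


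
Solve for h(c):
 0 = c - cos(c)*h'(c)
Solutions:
 h(c) = C1 + Integral(c/cos(c), c)


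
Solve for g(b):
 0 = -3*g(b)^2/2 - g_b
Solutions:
 g(b) = 2/(C1 + 3*b)


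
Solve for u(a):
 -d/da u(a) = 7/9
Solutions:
 u(a) = C1 - 7*a/9


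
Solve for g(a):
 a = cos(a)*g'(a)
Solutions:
 g(a) = C1 + Integral(a/cos(a), a)


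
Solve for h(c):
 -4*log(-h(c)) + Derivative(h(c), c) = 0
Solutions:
 -li(-h(c)) = C1 + 4*c


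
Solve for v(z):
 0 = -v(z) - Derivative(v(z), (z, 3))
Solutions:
 v(z) = C3*exp(-z) + (C1*sin(sqrt(3)*z/2) + C2*cos(sqrt(3)*z/2))*exp(z/2)


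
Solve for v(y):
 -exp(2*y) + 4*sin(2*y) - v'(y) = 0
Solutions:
 v(y) = C1 - exp(2*y)/2 - 2*cos(2*y)


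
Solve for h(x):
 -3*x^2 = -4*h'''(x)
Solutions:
 h(x) = C1 + C2*x + C3*x^2 + x^5/80


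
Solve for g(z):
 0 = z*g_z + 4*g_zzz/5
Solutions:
 g(z) = C1 + Integral(C2*airyai(-10^(1/3)*z/2) + C3*airybi(-10^(1/3)*z/2), z)


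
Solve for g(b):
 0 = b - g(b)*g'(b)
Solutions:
 g(b) = -sqrt(C1 + b^2)
 g(b) = sqrt(C1 + b^2)


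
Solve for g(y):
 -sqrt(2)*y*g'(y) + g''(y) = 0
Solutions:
 g(y) = C1 + C2*erfi(2^(3/4)*y/2)


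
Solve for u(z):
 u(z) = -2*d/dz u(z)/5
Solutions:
 u(z) = C1*exp(-5*z/2)


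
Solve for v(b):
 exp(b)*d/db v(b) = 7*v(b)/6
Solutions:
 v(b) = C1*exp(-7*exp(-b)/6)


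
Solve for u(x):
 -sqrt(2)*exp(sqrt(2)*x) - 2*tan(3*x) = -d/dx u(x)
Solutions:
 u(x) = C1 + exp(sqrt(2)*x) - 2*log(cos(3*x))/3


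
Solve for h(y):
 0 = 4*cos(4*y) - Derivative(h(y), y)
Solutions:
 h(y) = C1 + sin(4*y)


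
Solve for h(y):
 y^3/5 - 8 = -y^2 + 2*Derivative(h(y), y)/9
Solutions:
 h(y) = C1 + 9*y^4/40 + 3*y^3/2 - 36*y


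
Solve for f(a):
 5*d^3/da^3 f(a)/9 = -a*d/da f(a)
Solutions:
 f(a) = C1 + Integral(C2*airyai(-15^(2/3)*a/5) + C3*airybi(-15^(2/3)*a/5), a)


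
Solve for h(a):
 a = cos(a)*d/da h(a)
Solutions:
 h(a) = C1 + Integral(a/cos(a), a)


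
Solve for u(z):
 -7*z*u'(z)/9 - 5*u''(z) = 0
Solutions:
 u(z) = C1 + C2*erf(sqrt(70)*z/30)


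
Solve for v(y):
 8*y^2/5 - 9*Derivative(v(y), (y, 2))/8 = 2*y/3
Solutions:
 v(y) = C1 + C2*y + 16*y^4/135 - 8*y^3/81


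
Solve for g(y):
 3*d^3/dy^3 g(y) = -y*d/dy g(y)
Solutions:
 g(y) = C1 + Integral(C2*airyai(-3^(2/3)*y/3) + C3*airybi(-3^(2/3)*y/3), y)


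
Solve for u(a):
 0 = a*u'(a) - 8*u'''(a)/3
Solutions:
 u(a) = C1 + Integral(C2*airyai(3^(1/3)*a/2) + C3*airybi(3^(1/3)*a/2), a)


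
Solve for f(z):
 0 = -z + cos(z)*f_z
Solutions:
 f(z) = C1 + Integral(z/cos(z), z)


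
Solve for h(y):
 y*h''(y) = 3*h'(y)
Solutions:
 h(y) = C1 + C2*y^4


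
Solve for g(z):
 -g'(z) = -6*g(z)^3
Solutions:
 g(z) = -sqrt(2)*sqrt(-1/(C1 + 6*z))/2
 g(z) = sqrt(2)*sqrt(-1/(C1 + 6*z))/2


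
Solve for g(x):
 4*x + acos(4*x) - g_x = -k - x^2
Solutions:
 g(x) = C1 + k*x + x^3/3 + 2*x^2 + x*acos(4*x) - sqrt(1 - 16*x^2)/4


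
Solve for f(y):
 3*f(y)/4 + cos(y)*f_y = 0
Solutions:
 f(y) = C1*(sin(y) - 1)^(3/8)/(sin(y) + 1)^(3/8)


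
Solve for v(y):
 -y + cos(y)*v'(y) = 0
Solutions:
 v(y) = C1 + Integral(y/cos(y), y)


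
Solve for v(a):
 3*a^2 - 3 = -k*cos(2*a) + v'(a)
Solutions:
 v(a) = C1 + a^3 - 3*a + k*sin(2*a)/2


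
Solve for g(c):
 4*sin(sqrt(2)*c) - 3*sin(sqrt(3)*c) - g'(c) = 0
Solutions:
 g(c) = C1 - 2*sqrt(2)*cos(sqrt(2)*c) + sqrt(3)*cos(sqrt(3)*c)


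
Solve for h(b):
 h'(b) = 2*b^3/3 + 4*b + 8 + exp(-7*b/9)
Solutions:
 h(b) = C1 + b^4/6 + 2*b^2 + 8*b - 9*exp(-7*b/9)/7


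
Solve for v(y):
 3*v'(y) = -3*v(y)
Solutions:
 v(y) = C1*exp(-y)


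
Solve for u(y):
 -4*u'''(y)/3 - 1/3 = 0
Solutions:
 u(y) = C1 + C2*y + C3*y^2 - y^3/24


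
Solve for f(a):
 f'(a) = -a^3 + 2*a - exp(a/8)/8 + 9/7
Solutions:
 f(a) = C1 - a^4/4 + a^2 + 9*a/7 - exp(a)^(1/8)


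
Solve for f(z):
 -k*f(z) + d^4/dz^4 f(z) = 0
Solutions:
 f(z) = C1*exp(-k^(1/4)*z) + C2*exp(k^(1/4)*z) + C3*exp(-I*k^(1/4)*z) + C4*exp(I*k^(1/4)*z)


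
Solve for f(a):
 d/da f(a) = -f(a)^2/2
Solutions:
 f(a) = 2/(C1 + a)


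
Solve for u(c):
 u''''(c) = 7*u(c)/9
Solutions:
 u(c) = C1*exp(-sqrt(3)*7^(1/4)*c/3) + C2*exp(sqrt(3)*7^(1/4)*c/3) + C3*sin(sqrt(3)*7^(1/4)*c/3) + C4*cos(sqrt(3)*7^(1/4)*c/3)


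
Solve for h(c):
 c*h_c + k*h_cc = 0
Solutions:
 h(c) = C1 + C2*sqrt(k)*erf(sqrt(2)*c*sqrt(1/k)/2)


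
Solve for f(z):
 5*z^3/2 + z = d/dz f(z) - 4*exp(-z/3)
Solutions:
 f(z) = C1 + 5*z^4/8 + z^2/2 - 12*exp(-z/3)


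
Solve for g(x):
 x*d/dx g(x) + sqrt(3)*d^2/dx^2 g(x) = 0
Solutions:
 g(x) = C1 + C2*erf(sqrt(2)*3^(3/4)*x/6)


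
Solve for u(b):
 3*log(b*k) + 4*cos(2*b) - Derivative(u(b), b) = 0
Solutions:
 u(b) = C1 + 3*b*log(b*k) - 3*b + 2*sin(2*b)


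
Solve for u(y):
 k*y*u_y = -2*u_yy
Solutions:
 u(y) = Piecewise((-sqrt(pi)*C1*erf(sqrt(k)*y/2)/sqrt(k) - C2, (k > 0) | (k < 0)), (-C1*y - C2, True))


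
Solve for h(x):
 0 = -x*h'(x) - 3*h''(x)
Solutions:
 h(x) = C1 + C2*erf(sqrt(6)*x/6)


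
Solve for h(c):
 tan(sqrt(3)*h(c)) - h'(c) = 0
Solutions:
 h(c) = sqrt(3)*(pi - asin(C1*exp(sqrt(3)*c)))/3
 h(c) = sqrt(3)*asin(C1*exp(sqrt(3)*c))/3


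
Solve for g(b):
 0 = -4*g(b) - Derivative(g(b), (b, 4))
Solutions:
 g(b) = (C1*sin(b) + C2*cos(b))*exp(-b) + (C3*sin(b) + C4*cos(b))*exp(b)


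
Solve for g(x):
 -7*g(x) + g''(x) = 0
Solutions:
 g(x) = C1*exp(-sqrt(7)*x) + C2*exp(sqrt(7)*x)


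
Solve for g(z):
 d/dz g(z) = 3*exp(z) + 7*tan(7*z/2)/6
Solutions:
 g(z) = C1 + 3*exp(z) - log(cos(7*z/2))/3


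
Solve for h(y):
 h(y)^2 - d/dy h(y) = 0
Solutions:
 h(y) = -1/(C1 + y)


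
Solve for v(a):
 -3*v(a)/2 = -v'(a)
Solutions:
 v(a) = C1*exp(3*a/2)


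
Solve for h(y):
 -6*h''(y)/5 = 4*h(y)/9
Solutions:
 h(y) = C1*sin(sqrt(30)*y/9) + C2*cos(sqrt(30)*y/9)


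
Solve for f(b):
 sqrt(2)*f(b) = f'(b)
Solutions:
 f(b) = C1*exp(sqrt(2)*b)


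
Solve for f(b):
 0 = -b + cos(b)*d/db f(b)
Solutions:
 f(b) = C1 + Integral(b/cos(b), b)


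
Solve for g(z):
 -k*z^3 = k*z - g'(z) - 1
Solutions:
 g(z) = C1 + k*z^4/4 + k*z^2/2 - z


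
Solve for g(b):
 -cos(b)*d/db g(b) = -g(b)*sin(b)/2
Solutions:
 g(b) = C1/sqrt(cos(b))


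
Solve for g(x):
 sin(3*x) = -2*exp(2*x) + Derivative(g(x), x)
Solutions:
 g(x) = C1 + exp(2*x) - cos(3*x)/3


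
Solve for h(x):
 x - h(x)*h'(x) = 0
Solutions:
 h(x) = -sqrt(C1 + x^2)
 h(x) = sqrt(C1 + x^2)


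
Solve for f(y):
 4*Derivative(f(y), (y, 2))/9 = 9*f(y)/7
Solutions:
 f(y) = C1*exp(-9*sqrt(7)*y/14) + C2*exp(9*sqrt(7)*y/14)


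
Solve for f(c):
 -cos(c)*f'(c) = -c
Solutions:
 f(c) = C1 + Integral(c/cos(c), c)


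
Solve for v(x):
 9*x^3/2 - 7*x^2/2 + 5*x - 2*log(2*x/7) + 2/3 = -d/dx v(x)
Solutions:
 v(x) = C1 - 9*x^4/8 + 7*x^3/6 - 5*x^2/2 + 2*x*log(x) - 2*x*log(7) - 8*x/3 + 2*x*log(2)


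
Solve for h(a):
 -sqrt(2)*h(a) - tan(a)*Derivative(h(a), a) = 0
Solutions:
 h(a) = C1/sin(a)^(sqrt(2))


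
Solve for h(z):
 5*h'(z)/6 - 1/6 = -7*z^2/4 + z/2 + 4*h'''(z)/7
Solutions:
 h(z) = C1 + C2*exp(-sqrt(210)*z/12) + C3*exp(sqrt(210)*z/12) - 7*z^3/10 + 3*z^2/10 - 67*z/25


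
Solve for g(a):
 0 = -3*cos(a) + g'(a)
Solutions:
 g(a) = C1 + 3*sin(a)


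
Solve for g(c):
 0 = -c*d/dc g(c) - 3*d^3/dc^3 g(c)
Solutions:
 g(c) = C1 + Integral(C2*airyai(-3^(2/3)*c/3) + C3*airybi(-3^(2/3)*c/3), c)


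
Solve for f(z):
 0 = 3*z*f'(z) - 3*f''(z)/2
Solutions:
 f(z) = C1 + C2*erfi(z)


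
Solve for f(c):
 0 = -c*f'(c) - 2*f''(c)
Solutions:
 f(c) = C1 + C2*erf(c/2)


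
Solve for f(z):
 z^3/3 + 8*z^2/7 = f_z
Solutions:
 f(z) = C1 + z^4/12 + 8*z^3/21


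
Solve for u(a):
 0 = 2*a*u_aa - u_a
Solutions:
 u(a) = C1 + C2*a^(3/2)


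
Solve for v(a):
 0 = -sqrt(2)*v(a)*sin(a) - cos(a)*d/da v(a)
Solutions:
 v(a) = C1*cos(a)^(sqrt(2))


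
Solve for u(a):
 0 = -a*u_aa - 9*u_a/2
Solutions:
 u(a) = C1 + C2/a^(7/2)


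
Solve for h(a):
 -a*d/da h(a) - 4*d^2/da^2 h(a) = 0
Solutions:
 h(a) = C1 + C2*erf(sqrt(2)*a/4)


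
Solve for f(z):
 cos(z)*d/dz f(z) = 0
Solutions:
 f(z) = C1


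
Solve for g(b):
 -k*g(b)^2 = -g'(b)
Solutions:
 g(b) = -1/(C1 + b*k)


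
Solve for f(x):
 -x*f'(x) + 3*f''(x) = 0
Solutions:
 f(x) = C1 + C2*erfi(sqrt(6)*x/6)


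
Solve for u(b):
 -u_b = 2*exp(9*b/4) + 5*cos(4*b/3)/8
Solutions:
 u(b) = C1 - 8*exp(9*b/4)/9 - 15*sin(4*b/3)/32


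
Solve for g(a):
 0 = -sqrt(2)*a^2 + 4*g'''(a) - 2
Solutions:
 g(a) = C1 + C2*a + C3*a^2 + sqrt(2)*a^5/240 + a^3/12


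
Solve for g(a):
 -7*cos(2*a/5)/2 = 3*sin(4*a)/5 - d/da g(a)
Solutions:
 g(a) = C1 + 35*sin(2*a/5)/4 - 3*cos(4*a)/20


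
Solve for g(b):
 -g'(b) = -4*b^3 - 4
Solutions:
 g(b) = C1 + b^4 + 4*b


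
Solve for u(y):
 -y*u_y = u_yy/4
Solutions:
 u(y) = C1 + C2*erf(sqrt(2)*y)


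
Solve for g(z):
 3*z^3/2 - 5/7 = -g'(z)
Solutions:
 g(z) = C1 - 3*z^4/8 + 5*z/7


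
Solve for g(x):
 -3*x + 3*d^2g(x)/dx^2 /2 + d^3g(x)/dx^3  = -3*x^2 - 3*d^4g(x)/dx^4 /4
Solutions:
 g(x) = C1 + C2*x - x^4/6 + 7*x^3/9 - 5*x^2/9 + (C3*sin(sqrt(14)*x/3) + C4*cos(sqrt(14)*x/3))*exp(-2*x/3)


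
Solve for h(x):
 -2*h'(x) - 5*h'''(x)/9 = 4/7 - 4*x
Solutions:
 h(x) = C1 + C2*sin(3*sqrt(10)*x/5) + C3*cos(3*sqrt(10)*x/5) + x^2 - 2*x/7


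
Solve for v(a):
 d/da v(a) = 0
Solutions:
 v(a) = C1


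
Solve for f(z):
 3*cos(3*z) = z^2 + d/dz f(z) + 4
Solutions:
 f(z) = C1 - z^3/3 - 4*z + sin(3*z)


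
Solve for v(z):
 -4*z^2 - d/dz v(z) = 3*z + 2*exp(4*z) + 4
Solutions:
 v(z) = C1 - 4*z^3/3 - 3*z^2/2 - 4*z - exp(4*z)/2


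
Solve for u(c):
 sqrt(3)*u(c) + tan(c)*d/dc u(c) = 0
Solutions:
 u(c) = C1/sin(c)^(sqrt(3))


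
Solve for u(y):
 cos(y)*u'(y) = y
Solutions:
 u(y) = C1 + Integral(y/cos(y), y)


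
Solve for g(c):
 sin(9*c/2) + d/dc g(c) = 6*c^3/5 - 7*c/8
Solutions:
 g(c) = C1 + 3*c^4/10 - 7*c^2/16 + 2*cos(9*c/2)/9


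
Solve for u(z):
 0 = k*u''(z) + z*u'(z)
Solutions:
 u(z) = C1 + C2*sqrt(k)*erf(sqrt(2)*z*sqrt(1/k)/2)


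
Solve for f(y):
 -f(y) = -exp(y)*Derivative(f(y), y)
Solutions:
 f(y) = C1*exp(-exp(-y))


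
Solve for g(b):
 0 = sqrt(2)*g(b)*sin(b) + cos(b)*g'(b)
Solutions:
 g(b) = C1*cos(b)^(sqrt(2))


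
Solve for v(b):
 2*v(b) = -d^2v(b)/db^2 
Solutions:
 v(b) = C1*sin(sqrt(2)*b) + C2*cos(sqrt(2)*b)


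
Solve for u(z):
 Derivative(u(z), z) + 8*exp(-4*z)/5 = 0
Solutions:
 u(z) = C1 + 2*exp(-4*z)/5


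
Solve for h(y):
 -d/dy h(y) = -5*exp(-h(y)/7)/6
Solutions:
 h(y) = 7*log(C1 + 5*y/42)


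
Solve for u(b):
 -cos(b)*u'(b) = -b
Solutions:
 u(b) = C1 + Integral(b/cos(b), b)


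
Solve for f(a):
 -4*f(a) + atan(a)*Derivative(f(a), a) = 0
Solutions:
 f(a) = C1*exp(4*Integral(1/atan(a), a))


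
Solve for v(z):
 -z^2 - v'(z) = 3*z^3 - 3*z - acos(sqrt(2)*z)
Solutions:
 v(z) = C1 - 3*z^4/4 - z^3/3 + 3*z^2/2 + z*acos(sqrt(2)*z) - sqrt(2)*sqrt(1 - 2*z^2)/2


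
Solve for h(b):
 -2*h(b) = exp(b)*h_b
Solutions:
 h(b) = C1*exp(2*exp(-b))


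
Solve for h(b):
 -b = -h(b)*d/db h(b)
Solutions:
 h(b) = -sqrt(C1 + b^2)
 h(b) = sqrt(C1 + b^2)


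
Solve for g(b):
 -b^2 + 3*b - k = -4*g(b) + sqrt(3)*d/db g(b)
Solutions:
 g(b) = C1*exp(4*sqrt(3)*b/3) + b^2/4 - 3*b/4 + sqrt(3)*b/8 + k/4 - 3*sqrt(3)/16 + 3/32


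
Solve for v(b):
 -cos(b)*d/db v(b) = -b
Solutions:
 v(b) = C1 + Integral(b/cos(b), b)


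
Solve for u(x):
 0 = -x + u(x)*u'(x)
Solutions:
 u(x) = -sqrt(C1 + x^2)
 u(x) = sqrt(C1 + x^2)


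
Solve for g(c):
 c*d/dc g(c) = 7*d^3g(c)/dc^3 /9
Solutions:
 g(c) = C1 + Integral(C2*airyai(21^(2/3)*c/7) + C3*airybi(21^(2/3)*c/7), c)


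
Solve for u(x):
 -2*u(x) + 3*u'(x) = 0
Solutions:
 u(x) = C1*exp(2*x/3)


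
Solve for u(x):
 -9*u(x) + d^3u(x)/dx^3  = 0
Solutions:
 u(x) = C3*exp(3^(2/3)*x) + (C1*sin(3*3^(1/6)*x/2) + C2*cos(3*3^(1/6)*x/2))*exp(-3^(2/3)*x/2)


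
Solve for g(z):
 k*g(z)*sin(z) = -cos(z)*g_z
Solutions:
 g(z) = C1*exp(k*log(cos(z)))


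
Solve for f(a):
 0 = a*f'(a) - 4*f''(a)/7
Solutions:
 f(a) = C1 + C2*erfi(sqrt(14)*a/4)


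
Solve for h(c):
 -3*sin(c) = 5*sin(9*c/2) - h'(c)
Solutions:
 h(c) = C1 - 3*cos(c) - 10*cos(9*c/2)/9
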